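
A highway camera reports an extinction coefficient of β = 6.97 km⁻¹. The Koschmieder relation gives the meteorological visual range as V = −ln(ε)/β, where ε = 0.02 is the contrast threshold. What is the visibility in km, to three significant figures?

V = −ln(0.02) / 6.97 = 3.912 / 6.97 = 0.5613 km.

0.561 km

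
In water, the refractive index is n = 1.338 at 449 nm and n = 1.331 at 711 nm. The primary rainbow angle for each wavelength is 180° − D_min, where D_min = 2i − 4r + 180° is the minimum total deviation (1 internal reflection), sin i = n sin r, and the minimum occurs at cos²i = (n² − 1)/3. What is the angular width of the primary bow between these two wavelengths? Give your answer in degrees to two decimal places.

1.01°

At 449 nm (n = 1.338): cos²i = 0.26341 → i = 59.120°, r = 39.899°, D_min = 138.643°, rainbow angle = 41.357°.
At 711 nm (n = 1.331): cos²i = 0.25719 → i = 59.527°, r = 40.356°, D_min = 137.630°, rainbow angle = 42.370°.
Angular width = |41.357° − 42.370°| = 1.013°.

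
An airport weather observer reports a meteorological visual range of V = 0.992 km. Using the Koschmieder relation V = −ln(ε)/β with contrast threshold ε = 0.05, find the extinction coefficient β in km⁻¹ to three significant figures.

3.02 km⁻¹

β = −ln(0.05) / V = 2.996 / 0.992 = 3.0199 km⁻¹.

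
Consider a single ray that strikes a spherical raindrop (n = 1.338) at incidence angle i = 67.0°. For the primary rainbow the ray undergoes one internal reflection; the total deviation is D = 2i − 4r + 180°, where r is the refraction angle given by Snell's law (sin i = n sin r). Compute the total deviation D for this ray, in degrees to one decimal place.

sin r = sin 67.0° / 1.338 = 0.9205/1.338 = 0.6880; r = 43.47°.
D = 2·67.0° − 4·43.47° + 180° = 134.00° − 173.88° + 180° = 140.12°.

140.1°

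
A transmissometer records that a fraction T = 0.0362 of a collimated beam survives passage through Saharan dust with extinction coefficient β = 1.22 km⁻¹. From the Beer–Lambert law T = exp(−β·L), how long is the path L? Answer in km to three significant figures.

2.72 km

Beer–Lambert: T = exp(−βL) ⇒ L = −ln(T)/β = −ln(0.0362)/1.22 = 3.3187/1.22 = 2.72 km.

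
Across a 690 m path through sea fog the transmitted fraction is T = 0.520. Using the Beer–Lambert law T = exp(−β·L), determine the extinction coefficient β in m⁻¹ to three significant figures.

0.000948 m⁻¹

Beer–Lambert: T = exp(−βL) ⇒ β = −ln(T)/L = −ln(0.520)/690 = 0.6539/690 = 0.0009477 m⁻¹.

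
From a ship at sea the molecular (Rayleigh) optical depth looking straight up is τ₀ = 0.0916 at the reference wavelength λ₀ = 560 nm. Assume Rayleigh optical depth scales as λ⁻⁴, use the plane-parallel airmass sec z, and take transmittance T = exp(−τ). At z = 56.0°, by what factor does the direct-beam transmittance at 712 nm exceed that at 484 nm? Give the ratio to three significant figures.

1.26

Airmass: sec 56.0° = 1.7883.
τ(712 nm) = 0.0916 × (560/712)⁴ × 1.7883 = 0.0916 × 0.3827 × 1.7883 = 0.0627.
τ(484 nm) = 0.0916 × (560/484)⁴ × 1.7883 = 0.0916 × 1.7921 × 1.7883 = 0.2936.
T(712)/T(484) = exp(τ_B − τ_A) = exp(0.2309) = 1.2597.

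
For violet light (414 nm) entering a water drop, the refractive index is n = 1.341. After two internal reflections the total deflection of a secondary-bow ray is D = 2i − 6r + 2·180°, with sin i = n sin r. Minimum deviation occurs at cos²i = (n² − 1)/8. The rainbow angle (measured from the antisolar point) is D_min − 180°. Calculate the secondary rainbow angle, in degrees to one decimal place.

cos²i = (1.79828 − 1)/8 = 0.09979; i = arccos(0.31589) = 71.586°.
sin r = sin 71.586°/1.341 = 0.70753; r = 45.034°.
D_min = 2·71.586° − 6·45.034° + 360° = 232.966°.
Rainbow angle = D_min − 180° = 52.966°.

53.0°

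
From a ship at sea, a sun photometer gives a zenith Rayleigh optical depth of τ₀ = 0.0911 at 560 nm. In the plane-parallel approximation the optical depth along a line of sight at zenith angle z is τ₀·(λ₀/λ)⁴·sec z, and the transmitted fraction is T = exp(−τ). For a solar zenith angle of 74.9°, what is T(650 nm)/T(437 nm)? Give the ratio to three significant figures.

Airmass: sec 74.9° = 3.8387.
τ(650 nm) = 0.0911 × (560/650)⁴ × 3.8387 = 0.0911 × 0.5509 × 3.8387 = 0.1927.
τ(437 nm) = 0.0911 × (560/437)⁴ × 3.8387 = 0.0911 × 2.6967 × 3.8387 = 0.9430.
T(650)/T(437) = exp(τ_B − τ_A) = exp(0.7504) = 2.1178.

2.12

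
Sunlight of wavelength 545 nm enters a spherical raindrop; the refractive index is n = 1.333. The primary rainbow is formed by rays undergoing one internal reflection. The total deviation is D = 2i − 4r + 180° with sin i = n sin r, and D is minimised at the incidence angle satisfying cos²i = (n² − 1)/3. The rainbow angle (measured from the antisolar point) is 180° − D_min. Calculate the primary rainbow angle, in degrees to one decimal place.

42.1°

cos²i = (1.77689 − 1)/3 = 0.25896; i = arccos(0.50888) = 59.410°.
sin r = sin 59.410°/1.333 = 0.64579; r = 40.225°.
D_min = 2·59.410° − 4·40.225° + 180° = 137.922°.
Rainbow angle = 180° − D_min = 42.078°.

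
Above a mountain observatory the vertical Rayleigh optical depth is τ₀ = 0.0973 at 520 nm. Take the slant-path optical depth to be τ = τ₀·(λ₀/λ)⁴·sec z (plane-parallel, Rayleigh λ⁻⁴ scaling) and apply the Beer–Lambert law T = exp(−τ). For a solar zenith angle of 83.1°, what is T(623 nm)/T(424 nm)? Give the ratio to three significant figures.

Airmass: sec 83.1° = 8.3238.
τ(623 nm) = 0.0973 × (520/623)⁴ × 8.3238 = 0.0973 × 0.4854 × 8.3238 = 0.3931.
τ(424 nm) = 0.0973 × (520/424)⁴ × 8.3238 = 0.0973 × 2.2623 × 8.3238 = 1.8323.
T(623)/T(424) = exp(τ_B − τ_A) = exp(1.4392) = 4.2172.

4.22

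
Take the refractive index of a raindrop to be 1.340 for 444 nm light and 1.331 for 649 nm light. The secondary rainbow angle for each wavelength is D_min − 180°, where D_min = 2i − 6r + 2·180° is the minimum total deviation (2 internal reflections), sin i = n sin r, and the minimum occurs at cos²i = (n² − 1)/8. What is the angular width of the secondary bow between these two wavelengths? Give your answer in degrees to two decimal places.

2.34°

At 444 nm (n = 1.340): cos²i = 0.09945 → i = 71.618°, r = 45.088°, D_min = 232.709°, rainbow angle = 52.709°.
At 649 nm (n = 1.331): cos²i = 0.09645 → i = 71.907°, r = 45.575°, D_min = 230.365°, rainbow angle = 50.365°.
Angular width = |52.709° − 50.365°| = 2.344°.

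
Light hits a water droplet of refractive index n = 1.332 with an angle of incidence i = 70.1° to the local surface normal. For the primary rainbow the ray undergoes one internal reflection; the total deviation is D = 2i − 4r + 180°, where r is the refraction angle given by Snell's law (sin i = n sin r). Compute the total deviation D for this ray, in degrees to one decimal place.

140.6°

sin r = sin 70.1° / 1.332 = 0.9403/1.332 = 0.7059; r = 44.90°.
D = 2·70.1° − 4·44.90° + 180° = 140.20° − 179.62° + 180° = 140.58°.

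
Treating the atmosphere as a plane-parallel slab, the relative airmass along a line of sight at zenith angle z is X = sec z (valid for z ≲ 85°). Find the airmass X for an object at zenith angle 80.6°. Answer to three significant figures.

6.12

X = sec z = 1/cos 80.6° = 1/0.1633 = 6.1227.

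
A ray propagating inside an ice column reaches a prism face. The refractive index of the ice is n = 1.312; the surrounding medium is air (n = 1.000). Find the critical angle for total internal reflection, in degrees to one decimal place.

sin θ_c = n_air / n = 1.000 / 1.312 = 0.7622.
θ_c = arcsin(0.7622) = 49.66°.

49.7°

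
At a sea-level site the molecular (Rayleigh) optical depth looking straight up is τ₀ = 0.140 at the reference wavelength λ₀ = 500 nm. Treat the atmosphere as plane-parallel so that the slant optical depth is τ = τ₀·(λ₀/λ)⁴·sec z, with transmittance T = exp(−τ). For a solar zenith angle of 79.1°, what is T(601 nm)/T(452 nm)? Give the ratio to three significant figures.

2.13

Airmass: sec 79.1° = 5.2883.
τ(601 nm) = 0.140 × (500/601)⁴ × 5.2883 = 0.140 × 0.4791 × 5.2883 = 0.3547.
τ(452 nm) = 0.140 × (500/452)⁴ × 5.2883 = 0.140 × 1.4974 × 5.2883 = 1.1086.
T(601)/T(452) = exp(τ_B − τ_A) = exp(0.7539) = 2.1253.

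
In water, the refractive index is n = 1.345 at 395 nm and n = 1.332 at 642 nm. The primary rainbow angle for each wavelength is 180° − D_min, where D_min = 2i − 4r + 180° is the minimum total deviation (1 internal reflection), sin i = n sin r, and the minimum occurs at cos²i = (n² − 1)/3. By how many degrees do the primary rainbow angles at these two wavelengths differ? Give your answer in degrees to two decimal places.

1.86°

At 395 nm (n = 1.345): cos²i = 0.26967 → i = 58.715°, r = 39.448°, D_min = 139.635°, rainbow angle = 40.365°.
At 642 nm (n = 1.332): cos²i = 0.25807 → i = 59.469°, r = 40.290°, D_min = 137.776°, rainbow angle = 42.224°.
Angular width = |40.365° − 42.224°| = 1.859°.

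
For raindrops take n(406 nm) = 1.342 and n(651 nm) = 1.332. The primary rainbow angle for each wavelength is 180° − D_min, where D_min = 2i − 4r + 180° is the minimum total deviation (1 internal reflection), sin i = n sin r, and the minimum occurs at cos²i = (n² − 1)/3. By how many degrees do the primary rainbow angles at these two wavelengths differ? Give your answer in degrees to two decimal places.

At 406 nm (n = 1.342): cos²i = 0.26699 → i = 58.888°, r = 39.641°, D_min = 139.213°, rainbow angle = 40.787°.
At 651 nm (n = 1.332): cos²i = 0.25807 → i = 59.469°, r = 40.290°, D_min = 137.776°, rainbow angle = 42.224°.
Angular width = |40.787° − 42.224°| = 1.437°.

1.44°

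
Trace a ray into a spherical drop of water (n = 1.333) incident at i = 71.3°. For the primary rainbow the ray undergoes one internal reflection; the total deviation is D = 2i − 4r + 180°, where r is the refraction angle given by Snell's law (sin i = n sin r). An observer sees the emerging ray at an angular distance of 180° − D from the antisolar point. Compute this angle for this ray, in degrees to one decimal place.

38.5°

sin r = sin 71.3° / 1.333 = 0.9472/1.333 = 0.7106; r = 45.28°.
D = 2·71.3° − 4·45.28° + 180° = 142.60° − 181.13° + 180° = 141.47°.
Angle from antisolar point = 180° − D = 38.53°.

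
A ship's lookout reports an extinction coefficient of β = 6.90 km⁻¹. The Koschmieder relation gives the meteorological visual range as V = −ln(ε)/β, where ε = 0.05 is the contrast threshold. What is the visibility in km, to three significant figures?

0.434 km

V = −ln(0.05) / 6.90 = 2.996 / 6.90 = 0.4342 km.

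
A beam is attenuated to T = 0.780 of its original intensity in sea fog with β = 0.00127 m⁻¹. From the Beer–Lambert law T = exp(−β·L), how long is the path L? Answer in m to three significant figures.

196 m

Beer–Lambert: T = exp(−βL) ⇒ L = −ln(T)/β = −ln(0.780)/0.00127 = 0.2485/0.00127 = 195.6 m.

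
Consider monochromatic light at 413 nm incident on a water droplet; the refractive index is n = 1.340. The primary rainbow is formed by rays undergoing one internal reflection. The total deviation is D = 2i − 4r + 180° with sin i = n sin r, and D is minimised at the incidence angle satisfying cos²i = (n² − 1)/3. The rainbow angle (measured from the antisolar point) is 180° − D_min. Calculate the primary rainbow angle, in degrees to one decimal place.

cos²i = (1.79560 − 1)/3 = 0.26520; i = arccos(0.51498) = 59.004°.
sin r = sin 59.004°/1.340 = 0.63971; r = 39.770°.
D_min = 2·59.004° − 4·39.770° + 180° = 138.929°.
Rainbow angle = 180° − D_min = 41.071°.

41.1°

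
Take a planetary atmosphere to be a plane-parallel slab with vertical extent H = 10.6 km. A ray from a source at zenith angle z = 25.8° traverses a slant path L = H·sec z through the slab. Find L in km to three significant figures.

11.8 km

sec z = 1/cos 25.8° = 1.1107.
L = 10.6 × 1.1107 = 11.774 km.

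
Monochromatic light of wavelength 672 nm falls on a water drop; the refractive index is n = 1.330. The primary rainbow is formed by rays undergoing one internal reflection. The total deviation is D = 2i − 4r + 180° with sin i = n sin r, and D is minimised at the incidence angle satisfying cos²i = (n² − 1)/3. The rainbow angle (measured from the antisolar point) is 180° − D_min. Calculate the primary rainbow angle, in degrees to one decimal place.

42.5°

cos²i = (1.76890 − 1)/3 = 0.25630; i = arccos(0.50626) = 59.585°.
sin r = sin 59.585°/1.330 = 0.64841; r = 40.422°.
D_min = 2·59.585° − 4·40.422° + 180° = 137.484°.
Rainbow angle = 180° − D_min = 42.516°.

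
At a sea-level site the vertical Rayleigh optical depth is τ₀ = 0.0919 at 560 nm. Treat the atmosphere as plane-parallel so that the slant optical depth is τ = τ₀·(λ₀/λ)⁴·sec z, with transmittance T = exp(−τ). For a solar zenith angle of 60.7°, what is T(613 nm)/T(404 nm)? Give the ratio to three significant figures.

1.75

Airmass: sec 60.7° = 2.0434.
τ(613 nm) = 0.0919 × (560/613)⁴ × 2.0434 = 0.0919 × 0.6965 × 2.0434 = 0.1308.
τ(404 nm) = 0.0919 × (560/404)⁴ × 2.0434 = 0.0919 × 3.6917 × 2.0434 = 0.6933.
T(613)/T(404) = exp(τ_B − τ_A) = exp(0.5625) = 1.7550.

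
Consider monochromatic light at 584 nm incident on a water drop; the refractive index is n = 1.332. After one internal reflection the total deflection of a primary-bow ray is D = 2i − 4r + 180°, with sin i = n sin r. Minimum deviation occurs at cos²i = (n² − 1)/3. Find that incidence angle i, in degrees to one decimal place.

59.5°

cos²i = (1.332² − 1)/3 = (1.77422 − 1)/3 = 0.25807.
cos i = 0.50801, so i = 59.469°.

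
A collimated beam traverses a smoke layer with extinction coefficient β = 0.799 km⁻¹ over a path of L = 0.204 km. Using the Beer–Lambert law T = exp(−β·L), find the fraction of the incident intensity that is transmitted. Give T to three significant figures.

0.850

τ = β·L = 0.799 × 0.204 = 0.1630.
T = exp(−0.1630) = 0.8496.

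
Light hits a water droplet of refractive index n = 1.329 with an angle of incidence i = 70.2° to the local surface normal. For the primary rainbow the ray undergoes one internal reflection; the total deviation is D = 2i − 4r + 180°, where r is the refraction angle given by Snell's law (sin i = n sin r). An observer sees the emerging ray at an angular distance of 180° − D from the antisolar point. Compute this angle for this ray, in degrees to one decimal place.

sin r = sin 70.2° / 1.329 = 0.9409/1.329 = 0.7080; r = 45.07°.
D = 2·70.2° − 4·45.07° + 180° = 140.40° − 180.28° + 180° = 140.12°.
Angle from antisolar point = 180° − D = 39.88°.

39.9°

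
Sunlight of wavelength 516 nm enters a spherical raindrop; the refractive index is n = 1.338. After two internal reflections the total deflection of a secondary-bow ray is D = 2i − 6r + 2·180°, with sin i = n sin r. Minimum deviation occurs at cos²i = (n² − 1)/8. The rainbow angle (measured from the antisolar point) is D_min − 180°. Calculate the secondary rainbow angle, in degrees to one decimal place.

cos²i = (1.79024 − 1)/8 = 0.09878; i = arccos(0.31429) = 71.682°.
sin r = sin 71.682°/1.338 = 0.70951; r = 45.195°.
D_min = 2·71.682° − 6·45.195° + 360° = 232.193°.
Rainbow angle = D_min − 180° = 52.193°.

52.2°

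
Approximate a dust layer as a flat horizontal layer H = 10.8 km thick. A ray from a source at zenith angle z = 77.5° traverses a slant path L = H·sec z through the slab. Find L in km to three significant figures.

sec z = 1/cos 77.5° = 4.6202.
L = 10.8 × 4.6202 = 49.898 km.

49.9 km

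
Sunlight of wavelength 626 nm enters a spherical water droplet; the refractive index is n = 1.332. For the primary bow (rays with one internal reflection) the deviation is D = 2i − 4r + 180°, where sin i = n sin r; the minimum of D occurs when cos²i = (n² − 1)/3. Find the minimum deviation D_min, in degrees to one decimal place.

cos²i = (1.77422 − 1)/3 = 0.25807; i = arccos(0.50801) = 59.469°.
sin r = sin 59.469°/1.332 = 0.64666; r = 40.290°.
D_min = 2·59.469° − 4·40.290° + 180° = 137.776°.

137.8°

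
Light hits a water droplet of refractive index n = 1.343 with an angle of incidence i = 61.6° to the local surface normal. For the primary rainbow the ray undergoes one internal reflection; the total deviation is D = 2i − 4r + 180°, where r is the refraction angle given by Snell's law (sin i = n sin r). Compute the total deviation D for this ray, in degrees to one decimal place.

139.5°

sin r = sin 61.6° / 1.343 = 0.8796/1.343 = 0.6550; r = 40.92°.
D = 2·61.6° − 4·40.92° + 180° = 123.20° − 163.67° + 180° = 139.53°.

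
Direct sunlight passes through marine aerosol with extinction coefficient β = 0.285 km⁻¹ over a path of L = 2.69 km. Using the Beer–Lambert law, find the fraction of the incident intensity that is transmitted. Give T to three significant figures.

τ = β·L = 0.285 × 2.69 = 0.7666.
T = exp(−0.7666) = 0.4646.

0.465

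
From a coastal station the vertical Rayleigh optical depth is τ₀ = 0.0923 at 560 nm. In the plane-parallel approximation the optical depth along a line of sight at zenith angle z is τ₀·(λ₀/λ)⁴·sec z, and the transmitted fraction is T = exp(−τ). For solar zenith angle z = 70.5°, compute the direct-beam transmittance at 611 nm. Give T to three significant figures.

sec 70.5° = 2.9957.
τ = 0.0923 × (560/611)⁴ × 2.9957 = 0.0923 × 0.7056 × 2.9957 = 0.1951.
T = exp(−0.1951) = 0.8227.

0.823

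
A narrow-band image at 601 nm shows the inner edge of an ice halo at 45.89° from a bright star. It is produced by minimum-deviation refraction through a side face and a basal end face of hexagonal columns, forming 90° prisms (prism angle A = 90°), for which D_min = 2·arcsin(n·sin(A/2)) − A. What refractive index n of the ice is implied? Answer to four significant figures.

1.311

Rearranging: n = sin((D_min + A)/2) / sin(A/2).
(D_min + A)/2 = (45.89° + 90°)/2 = 67.945°.
n = sin 67.945° / sin 45° = 0.9268 / 0.7071 = 1.3107.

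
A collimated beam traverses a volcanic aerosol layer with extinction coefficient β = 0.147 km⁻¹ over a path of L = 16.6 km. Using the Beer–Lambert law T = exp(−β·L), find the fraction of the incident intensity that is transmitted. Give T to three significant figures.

0.0871

τ = β·L = 0.147 × 16.6 = 2.4402.
T = exp(−2.4402) = 0.0871.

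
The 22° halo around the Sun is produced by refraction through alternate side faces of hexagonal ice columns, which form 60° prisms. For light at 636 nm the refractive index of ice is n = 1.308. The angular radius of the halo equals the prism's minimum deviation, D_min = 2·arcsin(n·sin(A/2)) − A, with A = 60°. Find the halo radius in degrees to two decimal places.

n·sin(A/2) = 1.308 × sin 30° = 1.308 × 0.5000 = 0.6540.
D_min = 2·arcsin(0.6540) − 60° = 2 × 40.844° − 60° = 21.688°.

21.69°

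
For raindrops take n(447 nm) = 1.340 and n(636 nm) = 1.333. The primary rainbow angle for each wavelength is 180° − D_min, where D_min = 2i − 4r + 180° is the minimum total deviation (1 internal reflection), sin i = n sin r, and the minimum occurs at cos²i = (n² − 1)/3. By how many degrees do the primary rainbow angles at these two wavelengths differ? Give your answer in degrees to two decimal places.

1.01°

At 447 nm (n = 1.340): cos²i = 0.26520 → i = 59.004°, r = 39.770°, D_min = 138.929°, rainbow angle = 41.071°.
At 636 nm (n = 1.333): cos²i = 0.25896 → i = 59.410°, r = 40.225°, D_min = 137.922°, rainbow angle = 42.078°.
Angular width = |41.071° − 42.078°| = 1.007°.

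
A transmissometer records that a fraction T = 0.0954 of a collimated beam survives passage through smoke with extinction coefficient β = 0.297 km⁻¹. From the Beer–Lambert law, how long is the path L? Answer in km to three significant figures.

Beer–Lambert: T = exp(−βL) ⇒ L = −ln(T)/β = −ln(0.0954)/0.297 = 2.3497/0.297 = 7.911 km.

7.91 km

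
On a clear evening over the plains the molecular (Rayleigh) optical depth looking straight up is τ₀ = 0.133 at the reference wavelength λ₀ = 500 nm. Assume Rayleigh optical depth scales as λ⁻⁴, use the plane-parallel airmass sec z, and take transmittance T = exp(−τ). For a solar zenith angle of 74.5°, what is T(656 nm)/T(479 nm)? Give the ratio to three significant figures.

Airmass: sec 74.5° = 3.7420.
τ(656 nm) = 0.133 × (500/656)⁴ × 3.7420 = 0.133 × 0.3375 × 3.7420 = 0.1680.
τ(479 nm) = 0.133 × (500/479)⁴ × 3.7420 = 0.133 × 1.1872 × 3.7420 = 0.5909.
T(656)/T(479) = exp(τ_B − τ_A) = exp(0.4229) = 1.5264.

1.53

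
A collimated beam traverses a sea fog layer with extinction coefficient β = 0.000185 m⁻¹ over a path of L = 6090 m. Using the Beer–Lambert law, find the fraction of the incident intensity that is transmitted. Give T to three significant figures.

0.324

τ = β·L = 0.000185 × 6090 = 1.1266.
T = exp(−1.1266) = 0.3241.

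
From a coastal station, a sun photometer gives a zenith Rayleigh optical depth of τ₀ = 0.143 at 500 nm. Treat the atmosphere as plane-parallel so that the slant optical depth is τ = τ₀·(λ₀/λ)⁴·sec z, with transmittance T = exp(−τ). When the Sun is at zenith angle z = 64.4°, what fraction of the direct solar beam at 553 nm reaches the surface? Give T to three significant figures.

sec 64.4° = 2.3144.
τ = 0.143 × (500/553)⁴ × 2.3144 = 0.143 × 0.6683 × 2.3144 = 0.2212.
T = exp(−0.2212) = 0.8016.

0.802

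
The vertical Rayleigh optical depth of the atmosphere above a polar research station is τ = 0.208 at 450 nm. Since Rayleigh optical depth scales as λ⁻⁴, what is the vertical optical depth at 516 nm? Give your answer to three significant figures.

τ(516 nm) = τ(450 nm) × (450/516)⁴ = 0.208 × (0.8721)⁴ = 0.208 × 0.5784 = 0.1203.

0.120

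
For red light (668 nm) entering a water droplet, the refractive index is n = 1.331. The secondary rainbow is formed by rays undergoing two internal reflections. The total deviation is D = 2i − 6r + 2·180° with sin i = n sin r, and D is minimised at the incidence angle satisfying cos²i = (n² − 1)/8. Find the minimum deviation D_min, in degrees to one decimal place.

230.4°

cos²i = (1.77156 − 1)/8 = 0.09645; i = arccos(0.31056) = 71.907°.
sin r = sin 71.907°/1.331 = 0.71417; r = 45.575°.
D_min = 2·71.907° − 6·45.575° + 360° = 230.365°.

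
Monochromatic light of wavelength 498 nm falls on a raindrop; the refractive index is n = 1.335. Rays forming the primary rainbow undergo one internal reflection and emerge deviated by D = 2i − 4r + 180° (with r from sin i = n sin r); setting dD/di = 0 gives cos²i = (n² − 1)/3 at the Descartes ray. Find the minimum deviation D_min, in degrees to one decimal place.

cos²i = (1.78222 − 1)/3 = 0.26074; i = arccos(0.51063) = 59.294°.
sin r = sin 59.294°/1.335 = 0.64405; r = 40.094°.
D_min = 2·59.294° − 4·40.094° + 180° = 138.212°.

138.2°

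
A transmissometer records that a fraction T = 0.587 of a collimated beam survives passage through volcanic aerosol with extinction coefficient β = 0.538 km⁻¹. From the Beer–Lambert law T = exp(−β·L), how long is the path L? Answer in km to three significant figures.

0.990 km

Beer–Lambert: T = exp(−βL) ⇒ L = −ln(T)/β = −ln(0.587)/0.538 = 0.5327/0.538 = 0.9902 km.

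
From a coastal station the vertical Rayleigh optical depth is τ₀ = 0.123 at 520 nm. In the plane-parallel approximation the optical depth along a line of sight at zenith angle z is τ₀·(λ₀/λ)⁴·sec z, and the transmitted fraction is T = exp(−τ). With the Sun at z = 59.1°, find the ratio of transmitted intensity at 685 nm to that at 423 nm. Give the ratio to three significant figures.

1.60

Airmass: sec 59.1° = 1.9473.
τ(685 nm) = 0.123 × (520/685)⁴ × 1.9473 = 0.123 × 0.3321 × 1.9473 = 0.0795.
τ(423 nm) = 0.123 × (520/423)⁴ × 1.9473 = 0.123 × 2.2838 × 1.9473 = 0.5470.
T(685)/T(423) = exp(τ_B − τ_A) = exp(0.4675) = 1.5959.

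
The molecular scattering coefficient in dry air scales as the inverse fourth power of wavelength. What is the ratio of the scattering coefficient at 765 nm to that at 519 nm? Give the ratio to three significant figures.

0.212

Rayleigh scattering ∝ λ⁻⁴, so the ratio of coefficients is the inverse fourth power of the wavelength ratio.
σ(765)/σ(519) = (519/765)⁴ = (0.6784)⁴ = 0.2118.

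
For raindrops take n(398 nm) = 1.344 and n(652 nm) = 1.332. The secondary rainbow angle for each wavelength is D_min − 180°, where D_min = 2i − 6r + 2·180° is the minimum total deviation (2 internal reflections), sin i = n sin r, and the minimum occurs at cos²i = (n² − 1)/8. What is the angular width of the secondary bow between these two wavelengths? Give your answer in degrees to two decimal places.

3.10°

At 398 nm (n = 1.344): cos²i = 0.10079 → i = 71.490°, r = 44.874°, D_min = 233.733°, rainbow angle = 53.733°.
At 652 nm (n = 1.332): cos²i = 0.09678 → i = 71.875°, r = 45.520°, D_min = 230.628°, rainbow angle = 50.628°.
Angular width = |53.733° − 50.628°| = 3.104°.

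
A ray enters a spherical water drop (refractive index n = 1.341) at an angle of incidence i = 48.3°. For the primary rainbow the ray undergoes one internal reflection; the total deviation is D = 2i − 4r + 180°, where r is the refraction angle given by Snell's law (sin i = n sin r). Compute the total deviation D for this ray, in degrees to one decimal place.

141.3°

sin r = sin 48.3° / 1.341 = 0.7466/1.341 = 0.5568; r = 33.83°.
D = 2·48.3° − 4·33.83° + 180° = 96.60° − 135.33° + 180° = 141.27°.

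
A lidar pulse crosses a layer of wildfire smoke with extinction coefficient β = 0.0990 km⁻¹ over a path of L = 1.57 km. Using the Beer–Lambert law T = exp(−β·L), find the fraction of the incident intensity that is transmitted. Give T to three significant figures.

τ = β·L = 0.0990 × 1.57 = 0.1554.
T = exp(−0.1554) = 0.8560.

0.856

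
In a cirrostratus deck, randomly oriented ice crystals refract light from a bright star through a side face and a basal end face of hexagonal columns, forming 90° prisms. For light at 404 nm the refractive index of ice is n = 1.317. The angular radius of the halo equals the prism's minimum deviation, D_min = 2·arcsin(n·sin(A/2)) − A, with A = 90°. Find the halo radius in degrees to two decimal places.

47.26°

n·sin(A/2) = 1.317 × sin 45° = 1.317 × 0.7071 = 0.9313.
D_min = 2·arcsin(0.9313) − 90° = 2 × 68.632° − 90° = 47.264°.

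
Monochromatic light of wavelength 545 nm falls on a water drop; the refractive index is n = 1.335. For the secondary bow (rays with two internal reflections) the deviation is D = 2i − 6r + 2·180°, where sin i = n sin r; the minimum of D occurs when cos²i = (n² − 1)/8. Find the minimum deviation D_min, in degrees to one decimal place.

cos²i = (1.78222 − 1)/8 = 0.09778; i = arccos(0.31269) = 71.778°.
sin r = sin 71.778°/1.335 = 0.71150; r = 45.357°.
D_min = 2·71.778° − 6·45.357° + 360° = 231.414°.

231.4°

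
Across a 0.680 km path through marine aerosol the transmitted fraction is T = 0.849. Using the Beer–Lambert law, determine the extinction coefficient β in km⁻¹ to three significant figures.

Beer–Lambert: T = exp(−βL) ⇒ β = −ln(T)/L = −ln(0.849)/0.680 = 0.1637/0.680 = 0.2407 km⁻¹.

0.241 km⁻¹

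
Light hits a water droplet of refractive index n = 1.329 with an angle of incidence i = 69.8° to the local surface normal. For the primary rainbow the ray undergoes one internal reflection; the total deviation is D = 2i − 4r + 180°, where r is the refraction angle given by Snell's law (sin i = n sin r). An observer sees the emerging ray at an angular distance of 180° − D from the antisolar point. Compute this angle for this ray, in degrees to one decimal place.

sin r = sin 69.8° / 1.329 = 0.9385/1.329 = 0.7062; r = 44.92°.
D = 2·69.8° − 4·44.92° + 180° = 139.60° − 179.69° + 180° = 139.91°.
Angle from antisolar point = 180° − D = 40.09°.

40.1°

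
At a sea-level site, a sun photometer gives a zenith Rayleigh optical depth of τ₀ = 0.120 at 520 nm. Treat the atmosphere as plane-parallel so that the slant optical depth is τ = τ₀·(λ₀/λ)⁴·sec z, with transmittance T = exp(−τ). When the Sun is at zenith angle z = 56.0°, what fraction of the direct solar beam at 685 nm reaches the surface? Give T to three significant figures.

0.931

sec 56.0° = 1.7883.
τ = 0.120 × (520/685)⁴ × 1.7883 = 0.120 × 0.3321 × 1.7883 = 0.0713.
T = exp(−0.0713) = 0.9312.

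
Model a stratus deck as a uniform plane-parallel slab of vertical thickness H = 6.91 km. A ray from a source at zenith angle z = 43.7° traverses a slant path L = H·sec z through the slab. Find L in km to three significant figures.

9.56 km

sec z = 1/cos 43.7° = 1.3832.
L = 6.91 × 1.3832 = 9.558 km.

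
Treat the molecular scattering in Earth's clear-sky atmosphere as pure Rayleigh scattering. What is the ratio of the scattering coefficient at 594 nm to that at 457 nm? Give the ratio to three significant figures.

0.350

Rayleigh scattering ∝ λ⁻⁴, so the ratio of coefficients is the inverse fourth power of the wavelength ratio.
σ(594)/σ(457) = (457/594)⁴ = (0.7694)⁴ = 0.3504.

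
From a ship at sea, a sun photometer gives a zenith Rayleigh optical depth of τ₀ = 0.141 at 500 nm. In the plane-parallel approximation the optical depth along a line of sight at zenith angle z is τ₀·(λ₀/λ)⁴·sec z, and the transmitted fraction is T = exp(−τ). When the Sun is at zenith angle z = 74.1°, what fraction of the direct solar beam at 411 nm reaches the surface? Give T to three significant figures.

0.324

sec 74.1° = 3.6502.
τ = 0.141 × (500/411)⁴ × 3.6502 = 0.141 × 2.1903 × 3.6502 = 1.1273.
T = exp(−1.1273) = 0.3239.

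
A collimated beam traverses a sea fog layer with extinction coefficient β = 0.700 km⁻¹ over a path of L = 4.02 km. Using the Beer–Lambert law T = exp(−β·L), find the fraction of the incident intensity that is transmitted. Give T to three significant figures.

0.0600

τ = β·L = 0.700 × 4.02 = 2.8140.
T = exp(−2.8140) = 0.0600.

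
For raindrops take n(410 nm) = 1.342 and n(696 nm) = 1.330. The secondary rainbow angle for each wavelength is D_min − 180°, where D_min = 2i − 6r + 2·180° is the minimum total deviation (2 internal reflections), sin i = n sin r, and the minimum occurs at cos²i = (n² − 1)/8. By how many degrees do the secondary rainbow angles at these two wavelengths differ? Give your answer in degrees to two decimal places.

At 410 nm (n = 1.342): cos²i = 0.10012 → i = 71.554°, r = 44.981°, D_min = 233.222°, rainbow angle = 53.222°.
At 696 nm (n = 1.330): cos²i = 0.09611 → i = 71.940°, r = 45.630°, D_min = 230.101°, rainbow angle = 50.101°.
Angular width = |53.222° − 50.101°| = 3.121°.

3.12°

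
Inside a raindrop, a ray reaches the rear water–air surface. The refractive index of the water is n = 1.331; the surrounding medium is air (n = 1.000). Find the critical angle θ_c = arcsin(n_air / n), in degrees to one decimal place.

sin θ_c = n_air / n = 1.000 / 1.331 = 0.7513.
θ_c = arcsin(0.7513) = 48.70°.

48.7°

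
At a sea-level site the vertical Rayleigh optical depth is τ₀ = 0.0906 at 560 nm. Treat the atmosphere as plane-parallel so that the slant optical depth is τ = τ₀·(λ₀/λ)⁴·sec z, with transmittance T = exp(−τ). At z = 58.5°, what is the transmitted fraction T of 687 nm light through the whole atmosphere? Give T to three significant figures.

0.926

sec 58.5° = 1.9139.
τ = 0.0906 × (560/687)⁴ × 1.9139 = 0.0906 × 0.4415 × 1.9139 = 0.0766.
T = exp(−0.0766) = 0.9263.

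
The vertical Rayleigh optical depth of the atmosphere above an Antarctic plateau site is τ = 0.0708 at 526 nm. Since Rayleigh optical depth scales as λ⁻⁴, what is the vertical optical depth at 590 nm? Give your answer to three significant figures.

τ(590 nm) = τ(526 nm) × (526/590)⁴ = 0.0708 × (0.8915)⁴ = 0.0708 × 0.6317 = 0.0447.

0.0447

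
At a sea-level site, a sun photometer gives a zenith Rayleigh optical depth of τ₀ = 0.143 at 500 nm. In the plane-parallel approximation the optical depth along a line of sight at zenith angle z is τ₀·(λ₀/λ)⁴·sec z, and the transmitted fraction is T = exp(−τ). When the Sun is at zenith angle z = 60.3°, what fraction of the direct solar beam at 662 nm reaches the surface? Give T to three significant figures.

0.910

sec 60.3° = 2.0183.
τ = 0.143 × (500/662)⁴ × 2.0183 = 0.143 × 0.3254 × 2.0183 = 0.0939.
T = exp(−0.0939) = 0.9104.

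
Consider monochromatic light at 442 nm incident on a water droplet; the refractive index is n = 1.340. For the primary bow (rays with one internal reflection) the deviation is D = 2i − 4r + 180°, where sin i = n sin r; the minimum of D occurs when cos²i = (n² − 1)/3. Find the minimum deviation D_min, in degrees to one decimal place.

cos²i = (1.79560 − 1)/3 = 0.26520; i = arccos(0.51498) = 59.004°.
sin r = sin 59.004°/1.340 = 0.63971; r = 39.770°.
D_min = 2·59.004° − 4·39.770° + 180° = 138.929°.

138.9°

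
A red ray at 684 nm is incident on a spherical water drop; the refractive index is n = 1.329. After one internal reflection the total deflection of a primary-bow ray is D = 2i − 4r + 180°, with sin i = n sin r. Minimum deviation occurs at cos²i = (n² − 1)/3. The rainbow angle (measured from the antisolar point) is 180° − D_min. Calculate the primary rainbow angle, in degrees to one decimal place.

42.7°

cos²i = (1.76624 − 1)/3 = 0.25541; i = arccos(0.50538) = 59.643°.
sin r = sin 59.643°/1.329 = 0.64928; r = 40.487°.
D_min = 2·59.643° − 4·40.487° + 180° = 137.337°.
Rainbow angle = 180° − D_min = 42.663°.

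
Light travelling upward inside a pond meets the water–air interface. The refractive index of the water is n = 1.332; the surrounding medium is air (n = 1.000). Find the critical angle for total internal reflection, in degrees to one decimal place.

sin θ_c = n_air / n = 1.000 / 1.332 = 0.7508.
θ_c = arcsin(0.7508) = 48.66°.

48.7°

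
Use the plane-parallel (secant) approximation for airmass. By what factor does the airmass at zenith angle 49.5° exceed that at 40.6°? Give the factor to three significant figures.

X(49.5°)/X(40.6°) = sec 49.5° / sec 40.6° = cos 40.6° / cos 49.5° = 0.7593/0.6494 = 1.1691.

1.17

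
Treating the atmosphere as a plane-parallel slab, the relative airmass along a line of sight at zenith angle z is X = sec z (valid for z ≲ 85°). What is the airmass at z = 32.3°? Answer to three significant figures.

X = sec z = 1/cos 32.3° = 1/0.8453 = 1.1831.

1.18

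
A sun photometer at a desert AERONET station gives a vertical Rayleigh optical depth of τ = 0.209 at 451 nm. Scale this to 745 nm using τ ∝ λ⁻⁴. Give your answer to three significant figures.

τ(745 nm) = τ(451 nm) × (451/745)⁴ = 0.209 × (0.6054)⁴ = 0.209 × 0.1343 = 0.0281.

0.0281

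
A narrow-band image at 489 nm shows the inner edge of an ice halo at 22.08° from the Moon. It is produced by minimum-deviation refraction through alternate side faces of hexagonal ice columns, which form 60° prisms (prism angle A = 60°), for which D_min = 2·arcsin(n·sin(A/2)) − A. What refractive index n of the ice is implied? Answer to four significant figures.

Rearranging: n = sin((D_min + A)/2) / sin(A/2).
(D_min + A)/2 = (22.08° + 60°)/2 = 41.040°.
n = sin 41.040° / sin 30° = 0.6566 / 0.5000 = 1.3132.

1.313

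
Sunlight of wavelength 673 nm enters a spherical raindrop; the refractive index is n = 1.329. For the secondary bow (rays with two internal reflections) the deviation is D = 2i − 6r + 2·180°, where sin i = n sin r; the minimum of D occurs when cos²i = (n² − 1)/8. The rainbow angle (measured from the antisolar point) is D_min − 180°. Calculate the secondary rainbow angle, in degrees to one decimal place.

49.8°

cos²i = (1.76624 − 1)/8 = 0.09578; i = arccos(0.30948) = 71.972°.
sin r = sin 71.972°/1.329 = 0.71550; r = 45.685°.
D_min = 2·71.972° − 6·45.685° + 360° = 229.837°.
Rainbow angle = D_min − 180° = 49.837°.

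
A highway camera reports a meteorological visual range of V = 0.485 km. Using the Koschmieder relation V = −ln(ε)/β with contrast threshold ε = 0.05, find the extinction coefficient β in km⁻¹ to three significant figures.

6.18 km⁻¹

β = −ln(0.05) / V = 2.996 / 0.485 = 6.1768 km⁻¹.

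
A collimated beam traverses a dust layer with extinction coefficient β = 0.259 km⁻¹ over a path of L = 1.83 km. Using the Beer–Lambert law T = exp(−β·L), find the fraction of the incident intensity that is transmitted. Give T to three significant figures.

0.623

τ = β·L = 0.259 × 1.83 = 0.4740.
T = exp(−0.4740) = 0.6225.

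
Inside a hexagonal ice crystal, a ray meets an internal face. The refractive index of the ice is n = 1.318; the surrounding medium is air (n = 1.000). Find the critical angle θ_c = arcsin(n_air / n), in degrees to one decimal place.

sin θ_c = n_air / n = 1.000 / 1.318 = 0.7587.
θ_c = arcsin(0.7587) = 49.35°.

49.4°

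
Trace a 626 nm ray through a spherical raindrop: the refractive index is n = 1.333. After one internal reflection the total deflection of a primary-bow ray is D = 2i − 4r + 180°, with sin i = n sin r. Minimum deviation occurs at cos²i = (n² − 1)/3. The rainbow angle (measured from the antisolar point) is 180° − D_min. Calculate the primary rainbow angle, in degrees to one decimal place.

cos²i = (1.77689 − 1)/3 = 0.25896; i = arccos(0.50888) = 59.410°.
sin r = sin 59.410°/1.333 = 0.64579; r = 40.225°.
D_min = 2·59.410° − 4·40.225° + 180° = 137.922°.
Rainbow angle = 180° − D_min = 42.078°.

42.1°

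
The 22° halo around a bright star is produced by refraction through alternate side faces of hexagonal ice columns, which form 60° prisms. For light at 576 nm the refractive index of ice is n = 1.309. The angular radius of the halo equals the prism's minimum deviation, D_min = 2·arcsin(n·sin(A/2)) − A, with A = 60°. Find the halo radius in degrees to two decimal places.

n·sin(A/2) = 1.309 × sin 30° = 1.309 × 0.5000 = 0.6545.
D_min = 2·arcsin(0.6545) − 60° = 2 × 40.882° − 60° = 21.763°.

21.76°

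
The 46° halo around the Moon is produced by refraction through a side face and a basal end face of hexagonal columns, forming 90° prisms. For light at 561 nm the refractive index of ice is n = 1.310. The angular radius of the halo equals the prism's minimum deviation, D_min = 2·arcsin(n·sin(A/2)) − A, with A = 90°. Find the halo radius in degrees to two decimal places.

n·sin(A/2) = 1.310 × sin 45° = 1.310 × 0.7071 = 0.9263.
D_min = 2·arcsin(0.9263) − 90° = 2 × 67.867° − 90° = 45.733°.

45.73°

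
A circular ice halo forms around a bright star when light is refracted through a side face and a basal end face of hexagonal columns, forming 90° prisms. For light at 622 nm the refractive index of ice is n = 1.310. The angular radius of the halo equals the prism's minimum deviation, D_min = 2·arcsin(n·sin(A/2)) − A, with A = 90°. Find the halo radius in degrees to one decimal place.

45.7°

n·sin(A/2) = 1.310 × sin 45° = 1.310 × 0.7071 = 0.9263.
D_min = 2·arcsin(0.9263) − 90° = 2 × 67.867° − 90° = 45.733°.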